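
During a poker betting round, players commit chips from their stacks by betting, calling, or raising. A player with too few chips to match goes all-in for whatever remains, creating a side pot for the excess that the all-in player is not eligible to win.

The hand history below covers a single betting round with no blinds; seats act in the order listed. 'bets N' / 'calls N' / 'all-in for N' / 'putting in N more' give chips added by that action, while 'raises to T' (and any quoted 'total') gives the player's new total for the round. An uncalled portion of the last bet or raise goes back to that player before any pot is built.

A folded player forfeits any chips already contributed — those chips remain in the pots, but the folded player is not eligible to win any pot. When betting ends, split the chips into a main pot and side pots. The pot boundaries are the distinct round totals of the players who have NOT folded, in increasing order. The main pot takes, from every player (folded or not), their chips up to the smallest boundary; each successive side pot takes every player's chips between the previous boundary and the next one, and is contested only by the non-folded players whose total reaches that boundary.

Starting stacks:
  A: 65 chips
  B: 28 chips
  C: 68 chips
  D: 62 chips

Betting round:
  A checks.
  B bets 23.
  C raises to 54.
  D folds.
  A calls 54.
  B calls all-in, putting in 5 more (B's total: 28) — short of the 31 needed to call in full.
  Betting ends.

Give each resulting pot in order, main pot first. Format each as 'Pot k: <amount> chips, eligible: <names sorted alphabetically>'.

Contributions: A=54, B=28, C=54
Folded: D
Pot levels (distinct totals of non-folded players): 28, 54
Layer 1-28: 28 each from A, B, C = 28*3 = 84 chips; eligible A, B, C
Layer 29-54: 26 each from A, C = 26*2 = 52 chips; eligible A, C

Pot 1: 84 chips, eligible: A, B, C
Pot 2: 52 chips, eligible: A, C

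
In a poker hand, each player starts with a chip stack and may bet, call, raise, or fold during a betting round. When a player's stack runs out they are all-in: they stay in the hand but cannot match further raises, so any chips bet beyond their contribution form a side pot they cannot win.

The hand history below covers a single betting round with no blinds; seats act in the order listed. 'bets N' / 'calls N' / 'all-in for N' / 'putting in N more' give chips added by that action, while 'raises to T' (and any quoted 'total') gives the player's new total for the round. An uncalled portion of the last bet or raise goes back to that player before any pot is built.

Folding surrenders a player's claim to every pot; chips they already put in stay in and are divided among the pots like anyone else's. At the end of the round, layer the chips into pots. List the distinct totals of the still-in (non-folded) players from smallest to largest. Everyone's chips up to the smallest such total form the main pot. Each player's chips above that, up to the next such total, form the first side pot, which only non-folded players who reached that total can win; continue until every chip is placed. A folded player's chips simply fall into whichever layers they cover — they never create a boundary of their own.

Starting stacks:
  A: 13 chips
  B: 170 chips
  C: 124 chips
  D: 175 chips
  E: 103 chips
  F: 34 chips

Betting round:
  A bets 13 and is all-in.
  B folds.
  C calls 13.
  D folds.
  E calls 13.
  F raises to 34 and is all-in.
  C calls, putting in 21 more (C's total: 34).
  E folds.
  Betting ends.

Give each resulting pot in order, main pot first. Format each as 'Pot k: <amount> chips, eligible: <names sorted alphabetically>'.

Contributions: A=13, C=34, E=13, F=34
Folded: B, D, E
Pot levels (distinct totals of non-folded players): 13, 34
Layer 1-13: 13 each from A, C, E, F = 13*4 = 52 chips; eligible A, C, F
Layer 14-34: 21 each from C, F = 21*2 = 42 chips; eligible C, F

Pot 1: 52 chips, eligible: A, C, F
Pot 2: 42 chips, eligible: C, F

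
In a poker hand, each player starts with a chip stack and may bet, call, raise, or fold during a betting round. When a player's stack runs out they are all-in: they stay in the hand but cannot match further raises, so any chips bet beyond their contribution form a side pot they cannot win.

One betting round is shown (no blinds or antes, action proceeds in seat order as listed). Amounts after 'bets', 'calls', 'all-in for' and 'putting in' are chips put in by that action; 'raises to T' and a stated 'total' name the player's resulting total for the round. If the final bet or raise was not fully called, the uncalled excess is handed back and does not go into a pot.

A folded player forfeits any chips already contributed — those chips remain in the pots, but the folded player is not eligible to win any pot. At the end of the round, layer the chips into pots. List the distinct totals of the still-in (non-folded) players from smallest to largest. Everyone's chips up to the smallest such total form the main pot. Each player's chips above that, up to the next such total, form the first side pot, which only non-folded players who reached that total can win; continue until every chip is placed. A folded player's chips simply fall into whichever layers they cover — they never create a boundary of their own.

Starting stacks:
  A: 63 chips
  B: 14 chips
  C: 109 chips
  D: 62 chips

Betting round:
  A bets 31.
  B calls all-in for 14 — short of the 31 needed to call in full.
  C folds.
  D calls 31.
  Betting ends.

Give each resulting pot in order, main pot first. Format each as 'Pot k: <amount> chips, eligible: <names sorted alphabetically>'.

Pot 1: 42 chips, eligible: A, B, D
Pot 2: 34 chips, eligible: A, D

Derivation:
Contributions: A=31, B=14, D=31
Folded: C
Pot levels (distinct totals of non-folded players): 14, 31
Layer 1-14: 14 each from A, B, D = 14*3 = 42 chips; eligible A, B, D
Layer 15-31: 17 each from A, D = 17*2 = 34 chips; eligible A, D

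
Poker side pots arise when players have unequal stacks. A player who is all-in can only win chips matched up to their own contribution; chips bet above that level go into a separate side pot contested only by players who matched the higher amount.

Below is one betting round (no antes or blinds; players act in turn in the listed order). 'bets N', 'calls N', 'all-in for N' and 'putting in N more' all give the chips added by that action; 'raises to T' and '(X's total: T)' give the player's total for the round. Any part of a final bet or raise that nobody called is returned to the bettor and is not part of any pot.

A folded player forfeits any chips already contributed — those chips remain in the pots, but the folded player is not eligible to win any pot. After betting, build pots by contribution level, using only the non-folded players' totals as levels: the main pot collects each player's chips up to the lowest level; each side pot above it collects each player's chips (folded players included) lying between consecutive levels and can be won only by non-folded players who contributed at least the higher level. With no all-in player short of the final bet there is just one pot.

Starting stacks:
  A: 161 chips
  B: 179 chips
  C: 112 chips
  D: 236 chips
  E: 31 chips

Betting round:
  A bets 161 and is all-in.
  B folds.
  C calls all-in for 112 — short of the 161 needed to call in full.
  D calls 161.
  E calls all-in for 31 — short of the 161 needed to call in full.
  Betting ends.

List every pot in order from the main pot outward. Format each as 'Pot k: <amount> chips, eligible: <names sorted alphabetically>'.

Pot 1: 124 chips, eligible: A, C, D, E
Pot 2: 243 chips, eligible: A, C, D
Pot 3: 98 chips, eligible: A, D

Derivation:
Contributions: A=161, C=112, D=161, E=31
Folded: B
Pot levels (distinct totals of non-folded players): 31, 112, 161
Layer 1-31: 31 each from A, C, D, E = 31*4 = 124 chips; eligible A, C, D, E
Layer 32-112: 81 each from A, C, D = 81*3 = 243 chips; eligible A, C, D
Layer 113-161: 49 each from A, D = 49*2 = 98 chips; eligible A, D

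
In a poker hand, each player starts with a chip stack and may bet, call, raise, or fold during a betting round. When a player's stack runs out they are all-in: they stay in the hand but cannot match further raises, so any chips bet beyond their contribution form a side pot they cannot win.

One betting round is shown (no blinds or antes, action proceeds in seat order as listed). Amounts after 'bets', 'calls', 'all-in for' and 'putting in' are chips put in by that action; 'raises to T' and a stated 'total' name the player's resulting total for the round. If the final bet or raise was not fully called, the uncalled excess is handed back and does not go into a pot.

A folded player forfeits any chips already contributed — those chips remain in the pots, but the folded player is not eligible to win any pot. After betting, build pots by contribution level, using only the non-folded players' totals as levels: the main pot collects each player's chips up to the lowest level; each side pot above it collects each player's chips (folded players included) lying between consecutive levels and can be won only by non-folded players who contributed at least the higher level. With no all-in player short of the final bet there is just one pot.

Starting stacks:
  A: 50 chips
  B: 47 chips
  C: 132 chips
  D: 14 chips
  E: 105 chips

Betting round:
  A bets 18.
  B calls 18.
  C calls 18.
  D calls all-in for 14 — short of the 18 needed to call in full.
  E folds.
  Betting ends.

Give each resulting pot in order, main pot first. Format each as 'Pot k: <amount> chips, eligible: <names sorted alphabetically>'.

Contributions: A=18, B=18, C=18, D=14
Folded: E
Pot levels (distinct totals of non-folded players): 14, 18
Layer 1-14: 14 each from A, B, C, D = 14*4 = 56 chips; eligible A, B, C, D
Layer 15-18: 4 each from A, B, C = 4*3 = 12 chips; eligible A, B, C

Pot 1: 56 chips, eligible: A, B, C, D
Pot 2: 12 chips, eligible: A, B, C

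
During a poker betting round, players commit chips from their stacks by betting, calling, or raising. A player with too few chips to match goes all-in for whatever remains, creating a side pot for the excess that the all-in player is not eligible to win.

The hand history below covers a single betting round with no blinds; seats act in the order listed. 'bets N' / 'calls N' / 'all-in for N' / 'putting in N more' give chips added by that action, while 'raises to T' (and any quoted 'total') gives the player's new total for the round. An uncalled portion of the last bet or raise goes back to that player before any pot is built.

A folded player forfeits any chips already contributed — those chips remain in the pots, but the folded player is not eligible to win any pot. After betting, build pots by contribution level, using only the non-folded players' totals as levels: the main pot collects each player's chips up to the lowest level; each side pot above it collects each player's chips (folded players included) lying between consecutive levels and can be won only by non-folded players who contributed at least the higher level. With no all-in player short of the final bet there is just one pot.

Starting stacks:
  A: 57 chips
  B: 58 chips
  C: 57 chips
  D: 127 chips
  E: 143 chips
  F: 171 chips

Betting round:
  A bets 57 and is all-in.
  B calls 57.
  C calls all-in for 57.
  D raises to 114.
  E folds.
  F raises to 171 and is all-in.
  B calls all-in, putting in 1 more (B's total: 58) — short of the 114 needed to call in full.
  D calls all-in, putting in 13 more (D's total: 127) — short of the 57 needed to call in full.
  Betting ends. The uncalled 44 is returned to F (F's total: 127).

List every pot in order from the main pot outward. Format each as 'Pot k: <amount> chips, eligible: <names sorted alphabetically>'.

Contributions (after 44 returned to F): A=57, B=58, C=57, D=127, F=127
Folded: E
Pot levels (distinct totals of non-folded players): 57, 58, 127
Layer 1-57: 57 each from A, B, C, D, F = 57*5 = 285 chips; eligible A, B, C, D, F
Layer 58-58: 1 each from B, D, F = 1*3 = 3 chips; eligible B, D, F
Layer 59-127: 69 each from D, F = 69*2 = 138 chips; eligible D, F

Pot 1: 285 chips, eligible: A, B, C, D, F
Pot 2: 3 chips, eligible: B, D, F
Pot 3: 138 chips, eligible: D, F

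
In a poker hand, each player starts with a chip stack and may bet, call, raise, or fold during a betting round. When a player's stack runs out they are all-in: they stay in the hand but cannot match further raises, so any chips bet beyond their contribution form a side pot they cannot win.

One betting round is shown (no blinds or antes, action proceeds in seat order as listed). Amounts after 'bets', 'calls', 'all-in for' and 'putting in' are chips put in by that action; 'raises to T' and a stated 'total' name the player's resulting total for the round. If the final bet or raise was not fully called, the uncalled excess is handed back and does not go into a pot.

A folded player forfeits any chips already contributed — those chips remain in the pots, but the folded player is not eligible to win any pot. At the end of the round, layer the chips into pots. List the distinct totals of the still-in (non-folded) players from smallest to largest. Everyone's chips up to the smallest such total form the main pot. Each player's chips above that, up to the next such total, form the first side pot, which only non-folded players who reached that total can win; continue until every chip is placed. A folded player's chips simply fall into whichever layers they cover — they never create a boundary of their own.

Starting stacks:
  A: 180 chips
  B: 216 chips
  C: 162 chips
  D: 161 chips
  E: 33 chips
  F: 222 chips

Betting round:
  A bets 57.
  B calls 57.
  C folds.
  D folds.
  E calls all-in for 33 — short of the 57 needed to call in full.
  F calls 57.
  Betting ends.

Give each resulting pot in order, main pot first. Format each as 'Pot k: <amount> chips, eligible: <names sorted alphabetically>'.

Pot 1: 132 chips, eligible: A, B, E, F
Pot 2: 72 chips, eligible: A, B, F

Derivation:
Contributions: A=57, B=57, E=33, F=57
Folded: C, D
Pot levels (distinct totals of non-folded players): 33, 57
Layer 1-33: 33 each from A, B, E, F = 33*4 = 132 chips; eligible A, B, E, F
Layer 34-57: 24 each from A, B, F = 24*3 = 72 chips; eligible A, B, F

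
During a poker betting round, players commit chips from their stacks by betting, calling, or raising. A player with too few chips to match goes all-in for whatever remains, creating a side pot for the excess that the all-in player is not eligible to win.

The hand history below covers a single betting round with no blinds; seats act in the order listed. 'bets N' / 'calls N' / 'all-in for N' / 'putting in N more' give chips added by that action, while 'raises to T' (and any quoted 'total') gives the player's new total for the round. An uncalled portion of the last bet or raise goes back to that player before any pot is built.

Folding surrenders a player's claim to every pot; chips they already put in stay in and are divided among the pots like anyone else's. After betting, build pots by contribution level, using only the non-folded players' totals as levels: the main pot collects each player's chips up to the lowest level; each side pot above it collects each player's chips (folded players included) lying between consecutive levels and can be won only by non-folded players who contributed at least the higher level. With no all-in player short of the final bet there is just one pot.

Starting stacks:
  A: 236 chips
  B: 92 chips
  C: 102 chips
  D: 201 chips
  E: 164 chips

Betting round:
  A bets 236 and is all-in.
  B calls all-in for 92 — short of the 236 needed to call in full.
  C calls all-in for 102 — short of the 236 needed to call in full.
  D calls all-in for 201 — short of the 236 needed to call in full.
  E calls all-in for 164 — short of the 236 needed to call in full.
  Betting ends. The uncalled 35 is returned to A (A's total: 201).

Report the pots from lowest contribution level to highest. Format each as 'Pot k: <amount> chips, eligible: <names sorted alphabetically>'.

Contributions (after 35 returned to A): A=201, B=92, C=102, D=201, E=164
Pot levels (distinct totals of non-folded players): 92, 102, 164, 201
Layer 1-92: 92 each from A, B, C, D, E = 92*5 = 460 chips; eligible A, B, C, D, E
Layer 93-102: 10 each from A, C, D, E = 10*4 = 40 chips; eligible A, C, D, E
Layer 103-164: 62 each from A, D, E = 62*3 = 186 chips; eligible A, D, E
Layer 165-201: 37 each from A, D = 37*2 = 74 chips; eligible A, D

Pot 1: 460 chips, eligible: A, B, C, D, E
Pot 2: 40 chips, eligible: A, C, D, E
Pot 3: 186 chips, eligible: A, D, E
Pot 4: 74 chips, eligible: A, D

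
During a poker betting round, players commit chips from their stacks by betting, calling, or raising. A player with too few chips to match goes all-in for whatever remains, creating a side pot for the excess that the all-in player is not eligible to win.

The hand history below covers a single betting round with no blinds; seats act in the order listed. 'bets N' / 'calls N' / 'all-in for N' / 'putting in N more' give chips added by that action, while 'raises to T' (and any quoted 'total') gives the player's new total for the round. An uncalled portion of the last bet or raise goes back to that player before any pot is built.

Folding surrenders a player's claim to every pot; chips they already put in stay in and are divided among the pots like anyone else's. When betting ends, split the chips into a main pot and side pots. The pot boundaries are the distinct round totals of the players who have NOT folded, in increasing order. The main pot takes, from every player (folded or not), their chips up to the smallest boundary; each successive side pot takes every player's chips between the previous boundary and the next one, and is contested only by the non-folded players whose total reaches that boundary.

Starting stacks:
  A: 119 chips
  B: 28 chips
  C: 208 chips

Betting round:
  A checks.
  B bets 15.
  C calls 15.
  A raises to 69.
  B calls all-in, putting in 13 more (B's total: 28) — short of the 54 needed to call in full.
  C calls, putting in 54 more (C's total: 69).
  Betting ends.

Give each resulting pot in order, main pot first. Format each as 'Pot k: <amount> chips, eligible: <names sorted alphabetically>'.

Contributions: A=69, B=28, C=69
Pot levels (distinct totals of non-folded players): 28, 69
Layer 1-28: 28 each from A, B, C = 28*3 = 84 chips; eligible A, B, C
Layer 29-69: 41 each from A, C = 41*2 = 82 chips; eligible A, C

Pot 1: 84 chips, eligible: A, B, C
Pot 2: 82 chips, eligible: A, C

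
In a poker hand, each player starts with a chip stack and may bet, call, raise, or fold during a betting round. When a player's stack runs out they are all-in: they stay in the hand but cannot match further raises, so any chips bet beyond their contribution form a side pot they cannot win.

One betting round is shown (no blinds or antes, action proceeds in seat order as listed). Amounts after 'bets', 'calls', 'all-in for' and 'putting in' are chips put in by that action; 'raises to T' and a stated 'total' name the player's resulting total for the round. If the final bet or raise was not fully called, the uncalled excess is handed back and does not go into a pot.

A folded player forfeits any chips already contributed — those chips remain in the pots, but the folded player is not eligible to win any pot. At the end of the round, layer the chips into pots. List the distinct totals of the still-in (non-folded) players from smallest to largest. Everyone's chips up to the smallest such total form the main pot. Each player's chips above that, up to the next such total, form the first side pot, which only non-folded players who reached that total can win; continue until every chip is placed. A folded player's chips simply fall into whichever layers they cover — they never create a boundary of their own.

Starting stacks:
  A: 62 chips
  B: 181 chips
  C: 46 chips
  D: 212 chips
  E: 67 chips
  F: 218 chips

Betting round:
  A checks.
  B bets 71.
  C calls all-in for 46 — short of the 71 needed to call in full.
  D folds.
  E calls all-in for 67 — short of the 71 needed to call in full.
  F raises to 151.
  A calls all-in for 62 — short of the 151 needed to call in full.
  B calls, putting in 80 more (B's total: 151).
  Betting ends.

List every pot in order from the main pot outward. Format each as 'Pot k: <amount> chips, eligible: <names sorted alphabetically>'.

Contributions: A=62, B=151, C=46, E=67, F=151
Folded: D
Pot levels (distinct totals of non-folded players): 46, 62, 67, 151
Layer 1-46: 46 each from A, B, C, E, F = 46*5 = 230 chips; eligible A, B, C, E, F
Layer 47-62: 16 each from A, B, E, F = 16*4 = 64 chips; eligible A, B, E, F
Layer 63-67: 5 each from B, E, F = 5*3 = 15 chips; eligible B, E, F
Layer 68-151: 84 each from B, F = 84*2 = 168 chips; eligible B, F

Pot 1: 230 chips, eligible: A, B, C, E, F
Pot 2: 64 chips, eligible: A, B, E, F
Pot 3: 15 chips, eligible: B, E, F
Pot 4: 168 chips, eligible: B, F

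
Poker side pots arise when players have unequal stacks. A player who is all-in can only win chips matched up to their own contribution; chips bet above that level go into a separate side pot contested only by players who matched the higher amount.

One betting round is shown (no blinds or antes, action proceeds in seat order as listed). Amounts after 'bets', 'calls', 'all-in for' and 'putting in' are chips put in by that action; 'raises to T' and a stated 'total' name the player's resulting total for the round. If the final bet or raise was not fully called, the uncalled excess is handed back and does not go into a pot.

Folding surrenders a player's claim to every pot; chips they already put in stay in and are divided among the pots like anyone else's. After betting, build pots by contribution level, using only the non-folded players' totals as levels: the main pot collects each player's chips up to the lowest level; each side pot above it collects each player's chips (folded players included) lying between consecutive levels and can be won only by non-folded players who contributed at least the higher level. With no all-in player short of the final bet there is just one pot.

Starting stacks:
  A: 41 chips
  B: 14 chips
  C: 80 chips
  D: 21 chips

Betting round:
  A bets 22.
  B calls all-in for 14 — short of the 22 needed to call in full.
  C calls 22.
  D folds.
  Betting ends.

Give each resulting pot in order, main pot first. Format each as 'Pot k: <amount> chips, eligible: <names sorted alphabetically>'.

Contributions: A=22, B=14, C=22
Folded: D
Pot levels (distinct totals of non-folded players): 14, 22
Layer 1-14: 14 each from A, B, C = 14*3 = 42 chips; eligible A, B, C
Layer 15-22: 8 each from A, C = 8*2 = 16 chips; eligible A, C

Pot 1: 42 chips, eligible: A, B, C
Pot 2: 16 chips, eligible: A, C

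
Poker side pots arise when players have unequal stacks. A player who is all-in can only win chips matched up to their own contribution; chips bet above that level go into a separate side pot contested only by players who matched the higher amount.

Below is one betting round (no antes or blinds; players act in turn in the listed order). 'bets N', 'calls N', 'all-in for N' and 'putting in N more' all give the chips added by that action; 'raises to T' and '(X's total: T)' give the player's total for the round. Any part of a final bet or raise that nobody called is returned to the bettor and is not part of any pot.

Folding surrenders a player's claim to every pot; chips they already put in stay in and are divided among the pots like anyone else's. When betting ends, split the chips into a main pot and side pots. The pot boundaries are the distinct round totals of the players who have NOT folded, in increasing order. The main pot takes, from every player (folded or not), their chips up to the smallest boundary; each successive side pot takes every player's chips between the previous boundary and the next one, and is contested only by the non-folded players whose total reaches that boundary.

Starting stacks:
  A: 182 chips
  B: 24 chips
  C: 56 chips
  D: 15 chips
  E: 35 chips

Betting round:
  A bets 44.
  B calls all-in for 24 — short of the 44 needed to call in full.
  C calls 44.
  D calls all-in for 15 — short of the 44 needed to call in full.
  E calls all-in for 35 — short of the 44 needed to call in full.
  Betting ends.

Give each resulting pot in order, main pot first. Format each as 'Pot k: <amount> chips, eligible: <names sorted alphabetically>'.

Contributions: A=44, B=24, C=44, D=15, E=35
Pot levels (distinct totals of non-folded players): 15, 24, 35, 44
Layer 1-15: 15 each from A, B, C, D, E = 15*5 = 75 chips; eligible A, B, C, D, E
Layer 16-24: 9 each from A, B, C, E = 9*4 = 36 chips; eligible A, B, C, E
Layer 25-35: 11 each from A, C, E = 11*3 = 33 chips; eligible A, C, E
Layer 36-44: 9 each from A, C = 9*2 = 18 chips; eligible A, C

Pot 1: 75 chips, eligible: A, B, C, D, E
Pot 2: 36 chips, eligible: A, B, C, E
Pot 3: 33 chips, eligible: A, C, E
Pot 4: 18 chips, eligible: A, C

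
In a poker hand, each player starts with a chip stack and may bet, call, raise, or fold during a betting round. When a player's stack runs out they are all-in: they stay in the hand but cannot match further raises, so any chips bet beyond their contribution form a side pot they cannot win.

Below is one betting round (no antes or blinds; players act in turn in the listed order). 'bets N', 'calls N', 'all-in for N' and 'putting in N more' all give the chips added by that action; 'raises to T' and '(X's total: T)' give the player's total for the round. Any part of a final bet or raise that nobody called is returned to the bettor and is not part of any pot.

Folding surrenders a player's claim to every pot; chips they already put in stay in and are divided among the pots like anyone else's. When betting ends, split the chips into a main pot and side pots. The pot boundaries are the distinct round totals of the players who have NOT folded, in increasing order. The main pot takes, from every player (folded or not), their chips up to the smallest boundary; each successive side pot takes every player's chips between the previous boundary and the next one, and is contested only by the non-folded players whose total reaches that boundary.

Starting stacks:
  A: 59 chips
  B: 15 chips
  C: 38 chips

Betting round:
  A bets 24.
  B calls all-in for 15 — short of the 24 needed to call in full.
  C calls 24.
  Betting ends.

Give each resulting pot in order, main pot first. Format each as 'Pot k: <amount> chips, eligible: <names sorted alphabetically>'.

Pot 1: 45 chips, eligible: A, B, C
Pot 2: 18 chips, eligible: A, C

Derivation:
Contributions: A=24, B=15, C=24
Pot levels (distinct totals of non-folded players): 15, 24
Layer 1-15: 15 each from A, B, C = 15*3 = 45 chips; eligible A, B, C
Layer 16-24: 9 each from A, C = 9*2 = 18 chips; eligible A, C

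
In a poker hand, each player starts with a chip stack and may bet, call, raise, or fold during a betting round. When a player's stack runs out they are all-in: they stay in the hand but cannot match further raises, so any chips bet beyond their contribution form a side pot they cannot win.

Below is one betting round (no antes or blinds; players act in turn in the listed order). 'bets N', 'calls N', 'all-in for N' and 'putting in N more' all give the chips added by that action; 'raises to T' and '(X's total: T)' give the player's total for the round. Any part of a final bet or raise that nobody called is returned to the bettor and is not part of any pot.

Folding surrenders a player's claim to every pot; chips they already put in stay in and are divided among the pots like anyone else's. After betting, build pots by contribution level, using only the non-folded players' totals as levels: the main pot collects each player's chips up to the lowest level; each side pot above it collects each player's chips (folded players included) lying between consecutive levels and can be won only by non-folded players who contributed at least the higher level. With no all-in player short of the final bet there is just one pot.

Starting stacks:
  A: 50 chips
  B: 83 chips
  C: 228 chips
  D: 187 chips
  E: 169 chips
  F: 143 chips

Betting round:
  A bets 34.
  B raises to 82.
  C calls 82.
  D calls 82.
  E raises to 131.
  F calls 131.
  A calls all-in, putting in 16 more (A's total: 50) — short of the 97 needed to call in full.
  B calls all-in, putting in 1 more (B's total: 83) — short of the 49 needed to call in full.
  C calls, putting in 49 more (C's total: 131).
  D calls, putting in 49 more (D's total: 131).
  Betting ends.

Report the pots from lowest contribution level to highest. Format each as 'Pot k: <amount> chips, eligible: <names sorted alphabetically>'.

Pot 1: 300 chips, eligible: A, B, C, D, E, F
Pot 2: 165 chips, eligible: B, C, D, E, F
Pot 3: 192 chips, eligible: C, D, E, F

Derivation:
Contributions: A=50, B=83, C=131, D=131, E=131, F=131
Pot levels (distinct totals of non-folded players): 50, 83, 131
Layer 1-50: 50 each from A, B, C, D, E, F = 50*6 = 300 chips; eligible A, B, C, D, E, F
Layer 51-83: 33 each from B, C, D, E, F = 33*5 = 165 chips; eligible B, C, D, E, F
Layer 84-131: 48 each from C, D, E, F = 48*4 = 192 chips; eligible C, D, E, F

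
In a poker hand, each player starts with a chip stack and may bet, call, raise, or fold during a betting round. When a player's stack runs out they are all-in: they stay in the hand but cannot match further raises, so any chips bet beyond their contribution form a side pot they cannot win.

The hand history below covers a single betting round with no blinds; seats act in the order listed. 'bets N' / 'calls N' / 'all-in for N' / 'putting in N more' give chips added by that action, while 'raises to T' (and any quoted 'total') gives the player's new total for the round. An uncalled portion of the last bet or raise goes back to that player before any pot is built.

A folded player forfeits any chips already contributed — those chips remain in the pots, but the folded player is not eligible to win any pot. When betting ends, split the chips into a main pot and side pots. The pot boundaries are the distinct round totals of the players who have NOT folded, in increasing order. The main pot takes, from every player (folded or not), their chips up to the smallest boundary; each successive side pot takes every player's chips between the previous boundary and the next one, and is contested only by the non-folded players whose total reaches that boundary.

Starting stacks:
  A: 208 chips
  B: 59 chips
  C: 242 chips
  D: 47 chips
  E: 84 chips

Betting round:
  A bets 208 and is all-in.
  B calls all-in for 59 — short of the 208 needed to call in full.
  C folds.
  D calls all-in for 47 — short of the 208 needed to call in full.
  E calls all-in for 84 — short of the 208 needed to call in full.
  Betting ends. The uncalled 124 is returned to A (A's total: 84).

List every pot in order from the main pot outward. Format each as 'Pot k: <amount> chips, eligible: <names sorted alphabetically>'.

Contributions (after 124 returned to A): A=84, B=59, D=47, E=84
Folded: C
Pot levels (distinct totals of non-folded players): 47, 59, 84
Layer 1-47: 47 each from A, B, D, E = 47*4 = 188 chips; eligible A, B, D, E
Layer 48-59: 12 each from A, B, E = 12*3 = 36 chips; eligible A, B, E
Layer 60-84: 25 each from A, E = 25*2 = 50 chips; eligible A, E

Pot 1: 188 chips, eligible: A, B, D, E
Pot 2: 36 chips, eligible: A, B, E
Pot 3: 50 chips, eligible: A, E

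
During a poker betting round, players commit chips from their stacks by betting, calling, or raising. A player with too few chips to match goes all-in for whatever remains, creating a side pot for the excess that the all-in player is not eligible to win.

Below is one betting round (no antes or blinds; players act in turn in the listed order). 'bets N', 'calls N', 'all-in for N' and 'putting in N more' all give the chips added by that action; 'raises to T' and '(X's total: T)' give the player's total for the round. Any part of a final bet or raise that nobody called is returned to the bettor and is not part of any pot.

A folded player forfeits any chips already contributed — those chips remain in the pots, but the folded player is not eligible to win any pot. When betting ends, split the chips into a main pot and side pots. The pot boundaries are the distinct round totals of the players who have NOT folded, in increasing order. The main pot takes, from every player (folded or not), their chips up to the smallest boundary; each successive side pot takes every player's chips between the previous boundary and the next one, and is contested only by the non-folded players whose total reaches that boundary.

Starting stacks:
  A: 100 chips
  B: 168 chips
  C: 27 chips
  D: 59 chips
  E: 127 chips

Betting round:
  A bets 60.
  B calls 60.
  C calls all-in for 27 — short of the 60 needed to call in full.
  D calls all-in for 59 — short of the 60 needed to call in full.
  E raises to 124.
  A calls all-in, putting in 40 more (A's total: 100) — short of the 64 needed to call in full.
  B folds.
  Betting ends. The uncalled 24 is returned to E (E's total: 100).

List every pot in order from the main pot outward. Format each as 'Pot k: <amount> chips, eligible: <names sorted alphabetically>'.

Contributions (after 24 returned to E): A=100, B=60, C=27, D=59, E=100
Folded: B
Pot levels (distinct totals of non-folded players): 27, 59, 100
Layer 1-27: 27 each from A, B, C, D, E = 27*5 = 135 chips; eligible A, C, D, E
Layer 28-59: 32 each from A, B, D, E = 32*4 = 128 chips; eligible A, D, E
Layer 60-100: A 41 + B 1 + E 41 = 83 chips; eligible A, E

Pot 1: 135 chips, eligible: A, C, D, E
Pot 2: 128 chips, eligible: A, D, E
Pot 3: 83 chips, eligible: A, E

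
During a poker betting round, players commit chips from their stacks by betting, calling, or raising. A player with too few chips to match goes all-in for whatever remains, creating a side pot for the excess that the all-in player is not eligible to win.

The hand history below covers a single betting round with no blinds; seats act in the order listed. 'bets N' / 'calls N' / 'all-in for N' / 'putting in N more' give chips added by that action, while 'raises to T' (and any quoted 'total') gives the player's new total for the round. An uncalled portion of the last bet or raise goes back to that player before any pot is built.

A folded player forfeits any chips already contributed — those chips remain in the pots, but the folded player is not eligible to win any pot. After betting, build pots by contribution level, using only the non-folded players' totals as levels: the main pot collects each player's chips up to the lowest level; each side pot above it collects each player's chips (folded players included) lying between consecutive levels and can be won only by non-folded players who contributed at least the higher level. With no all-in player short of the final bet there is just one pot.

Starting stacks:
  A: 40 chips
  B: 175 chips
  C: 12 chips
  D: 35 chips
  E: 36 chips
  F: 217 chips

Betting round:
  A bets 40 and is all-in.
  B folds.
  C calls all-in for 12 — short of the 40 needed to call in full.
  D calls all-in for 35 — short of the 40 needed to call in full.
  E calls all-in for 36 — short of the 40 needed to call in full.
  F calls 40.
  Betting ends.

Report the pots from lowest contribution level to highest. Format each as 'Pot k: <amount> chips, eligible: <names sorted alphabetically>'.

Contributions: A=40, C=12, D=35, E=36, F=40
Folded: B
Pot levels (distinct totals of non-folded players): 12, 35, 36, 40
Layer 1-12: 12 each from A, C, D, E, F = 12*5 = 60 chips; eligible A, C, D, E, F
Layer 13-35: 23 each from A, D, E, F = 23*4 = 92 chips; eligible A, D, E, F
Layer 36-36: 1 each from A, E, F = 1*3 = 3 chips; eligible A, E, F
Layer 37-40: 4 each from A, F = 4*2 = 8 chips; eligible A, F

Pot 1: 60 chips, eligible: A, C, D, E, F
Pot 2: 92 chips, eligible: A, D, E, F
Pot 3: 3 chips, eligible: A, E, F
Pot 4: 8 chips, eligible: A, F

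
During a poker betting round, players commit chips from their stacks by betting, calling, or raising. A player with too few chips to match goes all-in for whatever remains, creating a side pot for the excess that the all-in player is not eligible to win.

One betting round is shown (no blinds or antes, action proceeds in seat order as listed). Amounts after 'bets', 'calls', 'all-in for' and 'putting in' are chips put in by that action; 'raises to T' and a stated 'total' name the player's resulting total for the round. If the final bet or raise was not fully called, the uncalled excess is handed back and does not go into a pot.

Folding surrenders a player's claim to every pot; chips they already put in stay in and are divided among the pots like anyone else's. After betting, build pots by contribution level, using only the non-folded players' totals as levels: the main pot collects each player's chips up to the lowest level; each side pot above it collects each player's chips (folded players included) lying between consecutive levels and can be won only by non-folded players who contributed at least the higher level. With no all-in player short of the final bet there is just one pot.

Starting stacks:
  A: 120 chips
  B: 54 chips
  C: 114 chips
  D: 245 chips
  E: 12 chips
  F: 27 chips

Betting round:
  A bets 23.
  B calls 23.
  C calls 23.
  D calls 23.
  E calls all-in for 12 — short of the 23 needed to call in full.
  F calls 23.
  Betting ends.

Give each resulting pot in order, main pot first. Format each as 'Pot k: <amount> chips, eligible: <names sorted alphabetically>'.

Contributions: A=23, B=23, C=23, D=23, E=12, F=23
Pot levels (distinct totals of non-folded players): 12, 23
Layer 1-12: 12 each from A, B, C, D, E, F = 12*6 = 72 chips; eligible A, B, C, D, E, F
Layer 13-23: 11 each from A, B, C, D, F = 11*5 = 55 chips; eligible A, B, C, D, F

Pot 1: 72 chips, eligible: A, B, C, D, E, F
Pot 2: 55 chips, eligible: A, B, C, D, F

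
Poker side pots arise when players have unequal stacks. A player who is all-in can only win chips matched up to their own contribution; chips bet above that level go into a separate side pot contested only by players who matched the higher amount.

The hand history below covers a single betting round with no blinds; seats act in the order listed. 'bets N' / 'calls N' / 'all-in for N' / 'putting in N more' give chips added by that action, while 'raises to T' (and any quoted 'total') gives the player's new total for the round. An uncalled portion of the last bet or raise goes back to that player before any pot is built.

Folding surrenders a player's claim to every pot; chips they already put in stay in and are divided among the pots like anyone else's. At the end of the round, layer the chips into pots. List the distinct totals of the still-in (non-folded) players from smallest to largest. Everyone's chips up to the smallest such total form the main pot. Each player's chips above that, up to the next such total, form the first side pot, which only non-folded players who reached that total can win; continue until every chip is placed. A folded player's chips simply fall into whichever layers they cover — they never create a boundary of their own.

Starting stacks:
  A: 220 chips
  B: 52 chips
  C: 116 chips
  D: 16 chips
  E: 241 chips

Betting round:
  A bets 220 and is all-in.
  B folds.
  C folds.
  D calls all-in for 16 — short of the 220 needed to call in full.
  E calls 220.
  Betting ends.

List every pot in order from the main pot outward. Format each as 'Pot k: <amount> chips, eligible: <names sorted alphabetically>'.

Contributions: A=220, D=16, E=220
Folded: B, C
Pot levels (distinct totals of non-folded players): 16, 220
Layer 1-16: 16 each from A, D, E = 16*3 = 48 chips; eligible A, D, E
Layer 17-220: 204 each from A, E = 204*2 = 408 chips; eligible A, E

Pot 1: 48 chips, eligible: A, D, E
Pot 2: 408 chips, eligible: A, E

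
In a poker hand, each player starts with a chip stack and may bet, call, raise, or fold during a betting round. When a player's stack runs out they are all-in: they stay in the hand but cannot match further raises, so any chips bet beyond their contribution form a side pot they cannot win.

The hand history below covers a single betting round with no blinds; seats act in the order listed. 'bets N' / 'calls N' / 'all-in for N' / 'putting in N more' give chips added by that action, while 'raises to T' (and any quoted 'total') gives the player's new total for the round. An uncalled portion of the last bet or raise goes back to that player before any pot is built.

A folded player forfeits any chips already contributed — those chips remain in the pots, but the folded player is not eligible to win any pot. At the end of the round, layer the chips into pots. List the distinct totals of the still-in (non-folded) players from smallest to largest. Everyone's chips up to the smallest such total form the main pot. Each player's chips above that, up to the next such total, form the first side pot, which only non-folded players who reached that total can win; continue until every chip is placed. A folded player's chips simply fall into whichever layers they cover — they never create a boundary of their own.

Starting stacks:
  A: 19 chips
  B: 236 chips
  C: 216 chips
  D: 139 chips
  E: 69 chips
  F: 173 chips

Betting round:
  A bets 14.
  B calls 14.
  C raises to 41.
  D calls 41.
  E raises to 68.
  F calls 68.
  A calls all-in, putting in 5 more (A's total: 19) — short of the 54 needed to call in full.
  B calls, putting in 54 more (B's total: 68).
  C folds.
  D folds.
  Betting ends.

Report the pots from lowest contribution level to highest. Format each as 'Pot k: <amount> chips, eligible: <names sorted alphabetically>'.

Contributions: A=19, B=68, C=41, D=41, E=68, F=68
Folded: C, D
Pot levels (distinct totals of non-folded players): 19, 68
Layer 1-19: 19 each from A, B, C, D, E, F = 19*6 = 114 chips; eligible A, B, E, F
Layer 20-68: B 49 + C 22 + D 22 + E 49 + F 49 = 191 chips; eligible B, E, F

Pot 1: 114 chips, eligible: A, B, E, F
Pot 2: 191 chips, eligible: B, E, F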